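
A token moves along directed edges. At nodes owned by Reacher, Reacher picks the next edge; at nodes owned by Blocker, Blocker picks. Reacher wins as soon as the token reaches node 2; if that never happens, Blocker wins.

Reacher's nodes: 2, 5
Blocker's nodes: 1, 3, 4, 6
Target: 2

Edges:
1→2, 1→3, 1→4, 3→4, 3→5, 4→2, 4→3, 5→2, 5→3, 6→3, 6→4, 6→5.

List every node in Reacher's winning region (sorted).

A0 = {2}
A1: add {5} — 5 (Reacher) has 5→2.
A2 = A1; e.g. 1 (Blocker) can still go to 3. Fixed point.
Reacher's winning region = {2, 5}.

2, 5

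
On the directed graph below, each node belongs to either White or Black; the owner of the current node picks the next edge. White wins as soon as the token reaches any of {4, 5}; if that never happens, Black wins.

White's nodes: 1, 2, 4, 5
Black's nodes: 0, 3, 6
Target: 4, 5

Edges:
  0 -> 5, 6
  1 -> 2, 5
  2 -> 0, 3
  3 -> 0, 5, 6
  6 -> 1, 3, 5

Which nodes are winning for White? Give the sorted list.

A0 = {4, 5}
A1: add {1} — 1 (White) has 1→5.
A2 = A1; e.g. 0 (Black) can still go to 6. Fixed point.
White's winning region = {1, 4, 5}.

1, 4, 5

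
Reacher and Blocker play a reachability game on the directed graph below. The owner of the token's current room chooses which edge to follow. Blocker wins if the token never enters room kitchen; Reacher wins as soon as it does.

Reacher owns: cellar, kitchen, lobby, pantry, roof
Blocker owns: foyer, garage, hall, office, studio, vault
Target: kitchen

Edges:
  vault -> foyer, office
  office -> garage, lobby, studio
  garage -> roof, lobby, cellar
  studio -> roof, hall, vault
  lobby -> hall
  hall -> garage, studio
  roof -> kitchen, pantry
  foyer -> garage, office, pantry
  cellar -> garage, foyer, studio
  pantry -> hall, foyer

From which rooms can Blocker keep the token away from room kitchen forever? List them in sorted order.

cellar, foyer, garage, hall, lobby, office, pantry, studio, vault

A0 = {kitchen}
A1: add {roof} — roof (Reacher) has roof→kitchen.
A2 = A1; e.g. hall (Blocker) can still go to garage. Fixed point.
Reacher's attractor = {kitchen, roof}; Blocker avoids the target exactly from the complement.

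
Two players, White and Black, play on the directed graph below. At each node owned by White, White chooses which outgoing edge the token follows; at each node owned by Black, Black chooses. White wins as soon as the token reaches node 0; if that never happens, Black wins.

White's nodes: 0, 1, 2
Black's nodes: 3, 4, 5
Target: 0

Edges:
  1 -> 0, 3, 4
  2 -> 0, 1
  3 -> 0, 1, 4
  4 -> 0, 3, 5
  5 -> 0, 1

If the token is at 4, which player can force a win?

A0 = {0}
A1: add {1, 2} — 1 (White) has 1→0; 2 (White) has 2→0.
A2: add {5} — 5 (Black): all of {0, 1} already in.
A3 = A2; e.g. 3 (Black) can still go to 4. Fixed point.
4 never enters the attractor, so Black can avoid the target forever.

Black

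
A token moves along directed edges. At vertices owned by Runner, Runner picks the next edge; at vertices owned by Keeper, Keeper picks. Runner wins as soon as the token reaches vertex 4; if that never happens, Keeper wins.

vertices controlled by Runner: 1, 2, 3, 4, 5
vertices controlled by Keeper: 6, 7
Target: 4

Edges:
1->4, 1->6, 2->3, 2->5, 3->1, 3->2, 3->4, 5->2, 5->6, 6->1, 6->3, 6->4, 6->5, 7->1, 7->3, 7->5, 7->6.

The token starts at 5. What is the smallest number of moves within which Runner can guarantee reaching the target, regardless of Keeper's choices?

A0 = {4}
A1: add {1, 3} — 1 (Runner) has 1→4; 3 (Runner) has 3→4.
A2: add {2} — 2 (Runner) has 2→3.
A3: add {5} — 5 (Runner) has 5→2.
5 enters the attractor at level 3, so Runner can force the target in 3 moves from there.

3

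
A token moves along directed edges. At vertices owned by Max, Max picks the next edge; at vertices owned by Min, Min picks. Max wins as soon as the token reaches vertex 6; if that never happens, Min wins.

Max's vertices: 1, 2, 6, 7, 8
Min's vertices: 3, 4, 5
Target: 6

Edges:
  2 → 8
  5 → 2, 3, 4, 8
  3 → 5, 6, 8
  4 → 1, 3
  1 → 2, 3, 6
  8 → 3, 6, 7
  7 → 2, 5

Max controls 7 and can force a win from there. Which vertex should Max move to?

2

A0 = {6}
A1: add {1, 8} — 1 (Max) has 1→6; 8 (Max) has 8→6.
A2: add {2} — 2 (Max) has 2→8.
A3: add {7} — 7 (Max) has 7→2.
A4 = A3; e.g. 3 (Min) can still go to 5. Fixed point.
From 7, successor 2 is in the attractor (rank 2); the other successor 5 is not.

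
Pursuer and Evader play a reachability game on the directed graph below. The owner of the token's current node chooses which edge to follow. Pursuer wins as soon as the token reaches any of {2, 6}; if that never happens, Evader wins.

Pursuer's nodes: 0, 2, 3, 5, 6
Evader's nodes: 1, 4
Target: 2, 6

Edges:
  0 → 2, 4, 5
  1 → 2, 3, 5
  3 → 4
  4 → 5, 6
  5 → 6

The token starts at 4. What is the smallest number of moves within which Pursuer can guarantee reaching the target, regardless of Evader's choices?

A0 = {2, 6}
A1: add {0, 5} — 0 (Pursuer) has 0→2; 5 (Pursuer) has 5→6.
A2: add {4} — 4 (Evader): all of {5, 6} already in.
4 enters the attractor at level 2, so Pursuer can force the target in 2 moves from there.

2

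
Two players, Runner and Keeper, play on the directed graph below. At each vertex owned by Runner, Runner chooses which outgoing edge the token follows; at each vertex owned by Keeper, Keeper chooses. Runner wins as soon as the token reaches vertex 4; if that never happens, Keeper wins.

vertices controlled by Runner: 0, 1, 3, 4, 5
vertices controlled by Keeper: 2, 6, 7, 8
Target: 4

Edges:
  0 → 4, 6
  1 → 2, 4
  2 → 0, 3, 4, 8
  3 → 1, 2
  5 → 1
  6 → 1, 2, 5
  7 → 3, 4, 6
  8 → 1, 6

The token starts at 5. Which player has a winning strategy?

A0 = {4}
A1: add {0, 1} — 0 (Runner) has 0→4; 1 (Runner) has 1→4.
A2: add {3, 5} — 3 (Runner) has 3→1; 5 (Runner) has 5→1.
A3 = A2; e.g. 2 (Keeper) can still go to 8. Fixed point.
5 ∈ A2, so Runner can force the target.

Runner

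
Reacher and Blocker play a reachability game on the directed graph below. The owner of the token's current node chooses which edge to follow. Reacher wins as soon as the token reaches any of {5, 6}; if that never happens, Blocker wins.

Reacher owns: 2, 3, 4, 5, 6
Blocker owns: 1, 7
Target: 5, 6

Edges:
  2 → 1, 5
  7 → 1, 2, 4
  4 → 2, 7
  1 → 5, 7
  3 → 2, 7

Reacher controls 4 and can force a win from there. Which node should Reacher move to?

A0 = {5, 6}
A1: add {2} — 2 (Reacher) has 2→5.
A2: add {3, 4} — 3 (Reacher) has 3→2; 4 (Reacher) has 4→2.
A3 = A2; e.g. 1 (Blocker) can still go to 7. Fixed point.
From 4, successor 2 is in the attractor (rank 1); the other successor 7 is not.

2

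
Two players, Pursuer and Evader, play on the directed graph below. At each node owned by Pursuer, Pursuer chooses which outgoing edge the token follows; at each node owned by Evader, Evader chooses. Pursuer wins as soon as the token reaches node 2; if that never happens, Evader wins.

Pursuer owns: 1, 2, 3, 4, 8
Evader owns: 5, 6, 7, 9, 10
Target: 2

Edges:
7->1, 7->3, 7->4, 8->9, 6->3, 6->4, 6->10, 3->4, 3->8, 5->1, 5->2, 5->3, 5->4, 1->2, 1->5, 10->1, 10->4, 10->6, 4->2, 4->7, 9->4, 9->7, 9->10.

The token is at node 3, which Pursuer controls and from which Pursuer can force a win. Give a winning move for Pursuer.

A0 = {2}
A1: add {1, 4} — 1 (Pursuer) has 1→2; 4 (Pursuer) has 4→2.
A2: add {3} — 3 (Pursuer) has 3→4.
A3: add {5, 7} — 5 (Evader): all of {1, 2, 3, 4} already in; 7 (Evader): all of {1, 3, 4} already in.
A4 = A3; e.g. 6 (Evader) can still go to 10. Fixed point.
From 3, successor 4 is in the attractor (rank 1); the other successor 8 is not.

4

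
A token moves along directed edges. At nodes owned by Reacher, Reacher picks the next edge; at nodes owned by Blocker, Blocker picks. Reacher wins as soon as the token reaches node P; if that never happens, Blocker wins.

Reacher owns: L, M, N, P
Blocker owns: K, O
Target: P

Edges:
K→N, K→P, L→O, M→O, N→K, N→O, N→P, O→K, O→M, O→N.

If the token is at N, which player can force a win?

A0 = {P}
A1: add {N} — N (Reacher) has N→P.
N ∈ A1, so Reacher can force the target.

Reacher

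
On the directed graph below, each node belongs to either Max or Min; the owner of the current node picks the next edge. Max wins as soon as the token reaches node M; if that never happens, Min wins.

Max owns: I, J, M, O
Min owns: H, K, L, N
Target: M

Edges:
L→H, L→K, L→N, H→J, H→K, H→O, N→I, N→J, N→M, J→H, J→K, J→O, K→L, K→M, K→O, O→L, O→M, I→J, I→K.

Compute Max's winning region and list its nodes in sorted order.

I, J, M, N, O

A0 = {M}
A1: add {O} — O (Max) has O→M.
A2: add {J} — J (Max) has J→O.
A3: add {I} — I (Max) has I→J.
A4: add {N} — N (Min): all of {I, J, M} already in.
A5 = A4; e.g. H (Min) can still go to K. Fixed point.
Max's winning region = {I, J, M, N, O}.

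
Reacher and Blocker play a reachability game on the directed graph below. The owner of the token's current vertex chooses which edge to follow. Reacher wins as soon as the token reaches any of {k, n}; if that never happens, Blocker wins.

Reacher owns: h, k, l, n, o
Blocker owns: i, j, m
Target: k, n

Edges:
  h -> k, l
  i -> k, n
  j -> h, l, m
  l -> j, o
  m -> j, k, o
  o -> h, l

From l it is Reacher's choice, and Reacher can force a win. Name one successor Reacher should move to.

A0 = {k, n}
A1: add {h, i} — h (Reacher) has h→k; i (Blocker): all of {k, n} already in.
A2: add {o} — o (Reacher) has o→h.
A3: add {l} — l (Reacher) has l→o.
A4 = A3; e.g. j (Blocker) can still go to m. Fixed point.
From l, successor o is in the attractor (rank 2); the other successor j is not.

o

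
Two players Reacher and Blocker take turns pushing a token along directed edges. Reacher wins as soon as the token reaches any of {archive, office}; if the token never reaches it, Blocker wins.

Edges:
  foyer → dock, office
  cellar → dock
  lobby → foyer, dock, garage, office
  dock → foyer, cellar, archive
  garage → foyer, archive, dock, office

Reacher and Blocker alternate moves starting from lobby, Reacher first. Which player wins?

Reacher

Track states (vertex, player-to-move).
A0 = {(archive,Reacher), (archive,Blocker), (office,Reacher), (office,Blocker)}
A1: add {(foyer,Reacher), (lobby,Reacher), (dock,Reacher), (garage,Reacher)}.
(lobby,Reacher) ∈ A1 ⇒ Reacher forces the target.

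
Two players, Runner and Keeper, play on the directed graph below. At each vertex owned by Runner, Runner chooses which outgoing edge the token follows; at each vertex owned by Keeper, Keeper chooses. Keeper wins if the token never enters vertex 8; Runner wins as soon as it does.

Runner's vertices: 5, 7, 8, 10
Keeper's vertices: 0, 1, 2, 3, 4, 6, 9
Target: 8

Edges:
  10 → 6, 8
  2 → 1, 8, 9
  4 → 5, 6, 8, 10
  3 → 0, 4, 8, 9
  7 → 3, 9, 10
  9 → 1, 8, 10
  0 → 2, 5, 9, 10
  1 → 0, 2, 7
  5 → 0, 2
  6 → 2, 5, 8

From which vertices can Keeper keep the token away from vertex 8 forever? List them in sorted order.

A0 = {8}
A1: add {10} — 10 (Runner) has 10→8.
A2: add {7} — 7 (Runner) has 7→10.
A3 = A2; e.g. 0 (Keeper) can still go to 2. Fixed point.
Runner's attractor = {7, 8, 10}; Keeper avoids the target exactly from the complement.

0, 1, 2, 3, 4, 5, 6, 9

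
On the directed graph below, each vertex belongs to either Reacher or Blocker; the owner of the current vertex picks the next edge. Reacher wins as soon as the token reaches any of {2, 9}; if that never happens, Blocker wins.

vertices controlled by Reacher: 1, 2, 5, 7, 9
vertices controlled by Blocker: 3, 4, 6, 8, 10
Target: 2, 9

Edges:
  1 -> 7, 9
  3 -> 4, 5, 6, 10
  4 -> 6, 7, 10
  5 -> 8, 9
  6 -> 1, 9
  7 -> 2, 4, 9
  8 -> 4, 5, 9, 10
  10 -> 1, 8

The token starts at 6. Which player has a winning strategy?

Reacher

A0 = {2, 9}
A1: add {1, 5, 7} — 1 (Reacher) has 1→9; 5 (Reacher) has 5→9; 7 (Reacher) has 7→2.
A2: add {6} — 6 (Blocker): all of {1, 9} already in.
A3 = A2; e.g. 3 (Blocker) can still go to 4. Fixed point.
6 ∈ A2, so Reacher can force the target.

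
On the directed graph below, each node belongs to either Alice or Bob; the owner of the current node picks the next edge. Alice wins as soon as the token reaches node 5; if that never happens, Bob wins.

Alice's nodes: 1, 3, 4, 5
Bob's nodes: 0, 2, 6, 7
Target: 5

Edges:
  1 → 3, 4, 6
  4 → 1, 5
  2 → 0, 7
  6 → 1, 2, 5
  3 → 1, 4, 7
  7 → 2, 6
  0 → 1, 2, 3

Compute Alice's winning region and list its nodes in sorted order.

1, 3, 4, 5

A0 = {5}
A1: add {4} — 4 (Alice) has 4→5.
A2: add {1, 3} — 1 (Alice) has 1→4; 3 (Alice) has 3→4.
A3 = A2; e.g. 0 (Bob) can still go to 2. Fixed point.
Alice's winning region = {1, 3, 4, 5}.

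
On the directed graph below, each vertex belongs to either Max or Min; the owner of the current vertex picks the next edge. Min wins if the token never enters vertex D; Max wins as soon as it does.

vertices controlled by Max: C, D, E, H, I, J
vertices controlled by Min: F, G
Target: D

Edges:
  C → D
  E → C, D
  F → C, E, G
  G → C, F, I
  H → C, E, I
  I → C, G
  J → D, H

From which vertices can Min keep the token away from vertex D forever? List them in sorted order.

A0 = {D}
A1: add {C, E, J} — C (Max) has C→D; E (Max) has E→D; J (Max) has J→D.
A2: add {H, I} — H (Max) has H→C; I (Max) has I→C.
A3 = A2; e.g. F (Min) can still go to G. Fixed point.
Max's attractor = {C, D, E, H, I, J}; Min avoids the target exactly from the complement.

F, G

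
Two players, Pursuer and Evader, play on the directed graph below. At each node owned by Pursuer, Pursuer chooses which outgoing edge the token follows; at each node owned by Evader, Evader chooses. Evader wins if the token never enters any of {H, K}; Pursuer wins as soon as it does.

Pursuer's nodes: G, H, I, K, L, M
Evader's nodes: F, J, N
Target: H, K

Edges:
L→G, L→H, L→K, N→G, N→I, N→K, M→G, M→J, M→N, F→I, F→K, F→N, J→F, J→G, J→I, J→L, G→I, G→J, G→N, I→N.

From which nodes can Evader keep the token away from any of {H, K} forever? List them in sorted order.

A0 = {H, K}
A1: add {L} — L (Pursuer) has L→H.
A2 = A1; e.g. F (Evader) can still go to I. Fixed point.
Pursuer's attractor = {H, K, L}; Evader avoids the target exactly from the complement.

F, G, I, J, M, N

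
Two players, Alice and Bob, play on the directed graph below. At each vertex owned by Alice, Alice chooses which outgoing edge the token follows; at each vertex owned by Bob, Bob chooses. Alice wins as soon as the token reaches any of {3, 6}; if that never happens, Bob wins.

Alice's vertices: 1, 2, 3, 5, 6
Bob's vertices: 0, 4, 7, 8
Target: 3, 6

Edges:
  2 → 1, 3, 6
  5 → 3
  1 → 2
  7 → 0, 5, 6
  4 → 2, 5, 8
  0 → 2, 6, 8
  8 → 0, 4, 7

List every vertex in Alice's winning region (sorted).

A0 = {3, 6}
A1: add {2, 5} — 2 (Alice) has 2→3; 5 (Alice) has 5→3.
A2: add {1} — 1 (Alice) has 1→2.
A3 = A2; e.g. 0 (Bob) can still go to 8. Fixed point.
Alice's winning region = {1, 2, 3, 5, 6}.

1, 2, 3, 5, 6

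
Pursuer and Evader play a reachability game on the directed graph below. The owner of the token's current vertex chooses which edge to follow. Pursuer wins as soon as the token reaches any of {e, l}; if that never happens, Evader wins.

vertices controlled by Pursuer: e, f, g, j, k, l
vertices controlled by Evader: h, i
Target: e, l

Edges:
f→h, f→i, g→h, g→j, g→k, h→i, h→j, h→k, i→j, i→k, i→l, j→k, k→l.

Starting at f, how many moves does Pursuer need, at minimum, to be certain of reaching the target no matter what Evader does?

4

A0 = {e, l}
A1: add {k} — k (Pursuer) has k→l.
A2: add {g, j} — g (Pursuer) has g→k; j (Pursuer) has j→k.
A3: add {i} — i (Evader): all of {j, k, l} already in.
A4: add {f, h} — f (Pursuer) has f→i; h (Evader): all of {i, j, k} already in.
A4 = all vertices. Fixed point.
f enters the attractor at level 4, so Pursuer can force the target in 4 moves from there.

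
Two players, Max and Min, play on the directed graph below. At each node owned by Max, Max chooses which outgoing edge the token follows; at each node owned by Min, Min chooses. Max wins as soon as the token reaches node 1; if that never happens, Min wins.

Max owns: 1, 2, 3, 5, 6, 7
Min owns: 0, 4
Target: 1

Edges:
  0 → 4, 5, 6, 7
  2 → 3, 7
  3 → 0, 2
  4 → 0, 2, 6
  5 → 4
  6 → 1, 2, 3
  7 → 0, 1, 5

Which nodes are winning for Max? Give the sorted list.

A0 = {1}
A1: add {6, 7} — 6 (Max) has 6→1; 7 (Max) has 7→1.
A2: add {2} — 2 (Max) has 2→7.
A3: add {3} — 3 (Max) has 3→2.
A4 = A3; e.g. 0 (Min) can still go to 4. Fixed point.
Max's winning region = {1, 2, 3, 6, 7}.

1, 2, 3, 6, 7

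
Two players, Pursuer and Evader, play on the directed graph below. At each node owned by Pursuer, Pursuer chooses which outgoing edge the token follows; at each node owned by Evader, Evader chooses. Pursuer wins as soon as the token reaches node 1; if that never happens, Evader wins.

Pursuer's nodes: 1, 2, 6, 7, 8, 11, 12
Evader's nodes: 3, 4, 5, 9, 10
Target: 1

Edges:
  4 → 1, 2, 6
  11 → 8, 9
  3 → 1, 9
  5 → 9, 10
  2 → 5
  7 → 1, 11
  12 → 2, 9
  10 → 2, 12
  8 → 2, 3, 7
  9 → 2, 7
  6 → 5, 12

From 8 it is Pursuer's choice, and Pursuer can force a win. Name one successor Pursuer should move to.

7

A0 = {1}
A1: add {7} — 7 (Pursuer) has 7→1.
A2: add {8} — 8 (Pursuer) has 8→7.
A3: add {11} — 11 (Pursuer) has 11→8.
A4 = A3; e.g. 2 (Pursuer) has no edge into A3. Fixed point.
From 8, successor 7 is in the attractor (rank 1); the other successors 2, 3 are not.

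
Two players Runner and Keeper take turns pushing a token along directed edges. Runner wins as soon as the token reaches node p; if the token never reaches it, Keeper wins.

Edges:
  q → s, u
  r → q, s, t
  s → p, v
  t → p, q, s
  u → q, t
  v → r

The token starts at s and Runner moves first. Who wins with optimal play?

Runner

Track states (vertex, player-to-move).
A0 = {(p,Runner), (p,Keeper)}
A1: add {(s,Runner), (t,Runner)}.
(s,Runner) ∈ A1 ⇒ Runner forces the target.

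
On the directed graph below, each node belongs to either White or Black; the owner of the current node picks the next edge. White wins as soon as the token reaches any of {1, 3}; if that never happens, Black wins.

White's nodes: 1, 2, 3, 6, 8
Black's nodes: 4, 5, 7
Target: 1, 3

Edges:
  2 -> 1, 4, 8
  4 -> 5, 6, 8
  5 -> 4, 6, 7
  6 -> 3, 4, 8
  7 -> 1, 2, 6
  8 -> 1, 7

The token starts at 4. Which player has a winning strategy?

Black

A0 = {1, 3}
A1: add {2, 6, 8} — 2 (White) has 2→1; 6 (White) has 6→3; 8 (White) has 8→1.
A2: add {7} — 7 (Black): all of {1, 2, 6} already in.
A3 = A2; e.g. 4 (Black) can still go to 5. Fixed point.
4 never enters the attractor, so Black can avoid the target forever.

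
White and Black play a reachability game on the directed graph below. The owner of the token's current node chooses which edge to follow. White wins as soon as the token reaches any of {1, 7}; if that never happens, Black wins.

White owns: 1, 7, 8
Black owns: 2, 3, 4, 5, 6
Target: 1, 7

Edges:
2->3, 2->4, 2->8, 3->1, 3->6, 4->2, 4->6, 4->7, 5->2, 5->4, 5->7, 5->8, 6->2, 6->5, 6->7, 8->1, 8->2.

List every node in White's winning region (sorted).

1, 7, 8

A0 = {1, 7}
A1: add {8} — 8 (White) has 8→1.
A2 = A1; e.g. 2 (Black) can still go to 3. Fixed point.
White's winning region = {1, 7, 8}.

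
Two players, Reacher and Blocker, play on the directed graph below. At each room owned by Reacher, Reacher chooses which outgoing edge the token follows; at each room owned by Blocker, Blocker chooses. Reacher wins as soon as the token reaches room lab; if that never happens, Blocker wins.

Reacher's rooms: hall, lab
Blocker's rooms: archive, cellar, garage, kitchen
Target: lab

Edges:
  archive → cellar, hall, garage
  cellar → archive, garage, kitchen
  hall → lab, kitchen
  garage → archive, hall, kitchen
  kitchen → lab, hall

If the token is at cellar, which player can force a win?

Blocker

A0 = {lab}
A1: add {hall} — hall (Reacher) has hall→lab.
A2: add {kitchen} — kitchen (Blocker): all of {lab, hall} already in.
A3 = A2; e.g. archive (Blocker) can still go to cellar. Fixed point.
cellar never enters the attractor, so Blocker can avoid the target forever.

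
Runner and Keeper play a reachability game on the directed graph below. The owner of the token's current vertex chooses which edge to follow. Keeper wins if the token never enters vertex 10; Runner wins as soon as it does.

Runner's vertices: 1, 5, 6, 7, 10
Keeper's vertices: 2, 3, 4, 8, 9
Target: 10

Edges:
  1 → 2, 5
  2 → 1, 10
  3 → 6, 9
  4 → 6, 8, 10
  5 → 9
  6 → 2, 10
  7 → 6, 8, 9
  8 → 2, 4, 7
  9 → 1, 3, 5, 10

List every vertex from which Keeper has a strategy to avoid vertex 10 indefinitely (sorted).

A0 = {10}
A1: add {6} — 6 (Runner) has 6→10.
A2: add {7} — 7 (Runner) has 7→6.
A3 = A2; e.g. 1 (Runner) has no edge into A2. Fixed point.
Runner's attractor = {6, 7, 10}; Keeper avoids the target exactly from the complement.

1, 2, 3, 4, 5, 8, 9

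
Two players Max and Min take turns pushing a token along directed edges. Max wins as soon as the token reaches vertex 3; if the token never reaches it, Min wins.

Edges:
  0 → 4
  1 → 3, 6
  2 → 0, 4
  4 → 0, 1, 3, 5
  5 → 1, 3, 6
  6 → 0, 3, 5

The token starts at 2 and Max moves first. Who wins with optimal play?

Track states (vertex, player-to-move).
A0 = {(3,Max), (3,Min)}
A1: add {(1,Max), (4,Max), (5,Max), (6,Max)}.
A2: add {(0,Min), (1,Min), (5,Min)}.
A3: add {(2,Max)}.
(2,Max) ∈ A3 ⇒ Max forces the target.

Max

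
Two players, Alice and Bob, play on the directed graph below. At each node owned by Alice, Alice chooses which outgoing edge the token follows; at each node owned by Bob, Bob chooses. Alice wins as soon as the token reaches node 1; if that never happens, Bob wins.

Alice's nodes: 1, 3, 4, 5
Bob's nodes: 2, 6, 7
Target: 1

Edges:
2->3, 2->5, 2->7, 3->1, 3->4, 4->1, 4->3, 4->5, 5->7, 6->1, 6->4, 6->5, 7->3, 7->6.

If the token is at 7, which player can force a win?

Bob

A0 = {1}
A1: add {3, 4} — 3 (Alice) has 3→1; 4 (Alice) has 4→1.
A2 = A1; e.g. 2 (Bob) can still go to 5. Fixed point.
7 never enters the attractor, so Bob can avoid the target forever.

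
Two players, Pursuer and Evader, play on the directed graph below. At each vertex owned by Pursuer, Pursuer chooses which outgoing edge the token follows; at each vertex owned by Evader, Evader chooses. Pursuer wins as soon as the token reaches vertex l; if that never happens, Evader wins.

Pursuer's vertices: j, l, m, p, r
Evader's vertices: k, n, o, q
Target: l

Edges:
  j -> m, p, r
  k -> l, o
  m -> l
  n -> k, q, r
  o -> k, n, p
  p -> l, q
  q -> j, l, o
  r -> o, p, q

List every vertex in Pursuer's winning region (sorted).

A0 = {l}
A1: add {m, p} — m (Pursuer) has m→l; p (Pursuer) has p→l.
A2: add {j, r} — j (Pursuer) has j→m; r (Pursuer) has r→p.
A3 = A2; e.g. k (Evader) can still go to o. Fixed point.
Pursuer's winning region = {j, l, m, p, r}.

j, l, m, p, r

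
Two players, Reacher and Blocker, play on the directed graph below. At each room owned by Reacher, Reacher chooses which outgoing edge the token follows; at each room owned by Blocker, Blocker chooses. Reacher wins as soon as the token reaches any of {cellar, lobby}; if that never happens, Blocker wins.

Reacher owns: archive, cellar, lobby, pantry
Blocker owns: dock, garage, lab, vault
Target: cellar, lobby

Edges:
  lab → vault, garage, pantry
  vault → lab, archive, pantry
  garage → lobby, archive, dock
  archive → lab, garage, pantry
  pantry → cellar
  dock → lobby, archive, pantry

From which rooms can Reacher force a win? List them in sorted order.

archive, cellar, dock, garage, lobby, pantry

A0 = {cellar, lobby}
A1: add {pantry} — pantry (Reacher) has pantry→cellar.
A2: add {archive} — archive (Reacher) has archive→pantry.
A3: add {dock} — dock (Blocker): all of {lobby, archive, pantry} already in.
A4: add {garage} — garage (Blocker): all of {lobby, archive, dock} already in.
A5 = A4; e.g. lab (Blocker) can still go to vault. Fixed point.
Reacher's winning region = {archive, cellar, dock, garage, lobby, pantry}.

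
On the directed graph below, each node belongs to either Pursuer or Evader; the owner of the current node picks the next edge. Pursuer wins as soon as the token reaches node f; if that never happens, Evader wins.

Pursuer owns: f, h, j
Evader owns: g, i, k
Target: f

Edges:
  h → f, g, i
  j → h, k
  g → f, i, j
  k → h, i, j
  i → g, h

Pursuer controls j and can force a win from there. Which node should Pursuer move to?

A0 = {f}
A1: add {h} — h (Pursuer) has h→f.
A2: add {j} — j (Pursuer) has j→h.
A3 = A2; e.g. g (Evader) can still go to i. Fixed point.
From j, successor h is in the attractor (rank 1); the other successor k is not.

h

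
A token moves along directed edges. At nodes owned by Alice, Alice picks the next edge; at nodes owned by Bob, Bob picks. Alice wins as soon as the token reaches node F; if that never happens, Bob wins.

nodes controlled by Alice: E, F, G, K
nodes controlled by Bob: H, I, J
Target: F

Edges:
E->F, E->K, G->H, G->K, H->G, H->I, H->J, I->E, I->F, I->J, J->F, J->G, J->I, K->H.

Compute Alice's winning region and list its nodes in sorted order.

E, F

A0 = {F}
A1: add {E} — E (Alice) has E→F.
A2 = A1; e.g. G (Alice) has no edge into A1. Fixed point.
Alice's winning region = {E, F}.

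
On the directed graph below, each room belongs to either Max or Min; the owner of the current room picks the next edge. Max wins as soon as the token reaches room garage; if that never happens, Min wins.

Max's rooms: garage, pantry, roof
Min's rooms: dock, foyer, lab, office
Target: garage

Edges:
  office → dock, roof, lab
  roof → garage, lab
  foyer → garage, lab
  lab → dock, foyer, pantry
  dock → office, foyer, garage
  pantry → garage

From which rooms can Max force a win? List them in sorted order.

A0 = {garage}
A1: add {pantry, roof} — roof (Max) has roof→garage; pantry (Max) has pantry→garage.
A2 = A1; e.g. office (Min) can still go to dock. Fixed point.
Max's winning region = {garage, pantry, roof}.

garage, pantry, roof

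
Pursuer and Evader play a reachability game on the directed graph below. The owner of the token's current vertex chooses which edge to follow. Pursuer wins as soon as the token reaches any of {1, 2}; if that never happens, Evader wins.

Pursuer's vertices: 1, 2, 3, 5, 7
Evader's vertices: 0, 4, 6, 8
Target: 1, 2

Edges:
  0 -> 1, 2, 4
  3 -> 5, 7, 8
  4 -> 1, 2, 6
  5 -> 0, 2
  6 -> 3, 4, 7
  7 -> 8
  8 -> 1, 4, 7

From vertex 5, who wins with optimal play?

A0 = {1, 2}
A1: add {5} — 5 (Pursuer) has 5→2.
5 ∈ A1, so Pursuer can force the target.

Pursuer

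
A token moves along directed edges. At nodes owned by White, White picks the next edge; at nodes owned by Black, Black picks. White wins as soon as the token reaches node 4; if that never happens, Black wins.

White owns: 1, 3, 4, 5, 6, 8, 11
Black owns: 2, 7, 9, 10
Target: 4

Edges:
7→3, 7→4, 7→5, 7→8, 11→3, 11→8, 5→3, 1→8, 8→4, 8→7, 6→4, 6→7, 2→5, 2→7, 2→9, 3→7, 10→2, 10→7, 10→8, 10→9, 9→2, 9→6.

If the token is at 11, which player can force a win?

A0 = {4}
A1: add {6, 8} — 6 (White) has 6→4; 8 (White) has 8→4.
A2: add {1, 11} — 1 (White) has 1→8; 11 (White) has 11→8.
A3 = A2; e.g. 2 (Black) can still go to 5. Fixed point.
11 ∈ A2, so White can force the target.

White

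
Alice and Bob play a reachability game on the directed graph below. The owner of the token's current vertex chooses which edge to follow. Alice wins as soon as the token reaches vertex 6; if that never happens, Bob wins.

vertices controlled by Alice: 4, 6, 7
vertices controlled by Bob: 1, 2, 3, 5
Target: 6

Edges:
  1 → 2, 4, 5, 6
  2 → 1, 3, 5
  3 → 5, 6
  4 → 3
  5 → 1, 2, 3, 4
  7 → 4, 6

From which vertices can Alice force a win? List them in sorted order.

A0 = {6}
A1: add {7} — 7 (Alice) has 7→6.
A2 = A1; e.g. 1 (Bob) can still go to 2. Fixed point.
Alice's winning region = {6, 7}.

6, 7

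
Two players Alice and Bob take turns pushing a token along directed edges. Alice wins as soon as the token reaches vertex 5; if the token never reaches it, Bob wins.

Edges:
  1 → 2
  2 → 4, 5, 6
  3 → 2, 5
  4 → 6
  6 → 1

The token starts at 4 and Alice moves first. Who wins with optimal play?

Track states (vertex, player-to-move).
A0 = {(5,Alice), (5,Bob)}
A1: add {(2,Alice), (3,Alice)}.
A2: add {(1,Bob), (3,Bob)}.
A3: add {(6,Alice)}.
A4: add {(4,Bob)}.
A5 = A4; e.g. (1,Alice) stays out. (4,Alice) never enters ⇒ Bob avoids the target.

Bob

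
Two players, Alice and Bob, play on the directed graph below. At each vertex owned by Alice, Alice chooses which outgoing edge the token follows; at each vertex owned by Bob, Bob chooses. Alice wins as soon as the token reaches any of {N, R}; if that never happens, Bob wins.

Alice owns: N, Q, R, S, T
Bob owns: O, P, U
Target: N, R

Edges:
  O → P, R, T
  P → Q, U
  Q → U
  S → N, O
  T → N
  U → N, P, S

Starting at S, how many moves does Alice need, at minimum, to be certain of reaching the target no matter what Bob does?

1

A0 = {N, R}
A1: add {S, T} — S (Alice) has S→N; T (Alice) has T→N.
A2 = A1; e.g. O (Bob) can still go to P. Fixed point.
S enters the attractor at level 1, so Alice can force the target in 1 move from there.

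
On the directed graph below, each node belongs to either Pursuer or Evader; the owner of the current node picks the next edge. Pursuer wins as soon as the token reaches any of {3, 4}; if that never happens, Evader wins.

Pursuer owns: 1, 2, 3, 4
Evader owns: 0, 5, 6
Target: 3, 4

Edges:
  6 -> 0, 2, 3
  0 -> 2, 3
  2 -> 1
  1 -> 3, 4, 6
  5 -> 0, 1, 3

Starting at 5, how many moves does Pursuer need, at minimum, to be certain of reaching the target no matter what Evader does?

A0 = {3, 4}
A1: add {1} — 1 (Pursuer) has 1→3.
A2: add {2} — 2 (Pursuer) has 2→1.
A3: add {0} — 0 (Evader): all of {2, 3} already in.
A4: add {5, 6} — 5 (Evader): all of {0, 1, 3} already in; 6 (Evader): all of {0, 2, 3} already in.
A4 = all vertices. Fixed point.
5 enters the attractor at level 4, so Pursuer can force the target in 4 moves from there.

4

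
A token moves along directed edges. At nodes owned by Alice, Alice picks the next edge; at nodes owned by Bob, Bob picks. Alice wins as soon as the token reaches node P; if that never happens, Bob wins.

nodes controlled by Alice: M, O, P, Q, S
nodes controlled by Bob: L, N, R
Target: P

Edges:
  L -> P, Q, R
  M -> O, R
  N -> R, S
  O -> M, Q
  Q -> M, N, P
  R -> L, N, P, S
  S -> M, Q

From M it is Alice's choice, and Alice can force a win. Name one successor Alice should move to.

A0 = {P}
A1: add {Q} — Q (Alice) has Q→P.
A2: add {O, S} — O (Alice) has O→Q; S (Alice) has S→Q.
A3: add {M} — M (Alice) has M→O.
A4 = A3; e.g. L (Bob) can still go to R. Fixed point.
From M, successor O is in the attractor (rank 2); the other successor R is not.

O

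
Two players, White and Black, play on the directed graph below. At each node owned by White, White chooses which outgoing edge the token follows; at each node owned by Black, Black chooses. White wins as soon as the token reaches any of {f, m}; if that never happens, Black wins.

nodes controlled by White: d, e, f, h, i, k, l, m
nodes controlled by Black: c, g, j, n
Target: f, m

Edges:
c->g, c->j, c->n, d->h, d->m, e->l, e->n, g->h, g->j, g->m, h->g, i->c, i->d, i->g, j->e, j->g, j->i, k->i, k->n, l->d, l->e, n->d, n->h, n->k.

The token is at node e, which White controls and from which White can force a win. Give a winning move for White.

l

A0 = {f, m}
A1: add {d} — d (White) has d→m.
A2: add {i, l} — i (White) has i→d; l (White) has l→d.
A3: add {e, k} — e (White) has e→l; k (White) has k→i.
A4 = A3; e.g. c (Black) can still go to g. Fixed point.
From e, successor l is in the attractor (rank 2); the other successor n is not.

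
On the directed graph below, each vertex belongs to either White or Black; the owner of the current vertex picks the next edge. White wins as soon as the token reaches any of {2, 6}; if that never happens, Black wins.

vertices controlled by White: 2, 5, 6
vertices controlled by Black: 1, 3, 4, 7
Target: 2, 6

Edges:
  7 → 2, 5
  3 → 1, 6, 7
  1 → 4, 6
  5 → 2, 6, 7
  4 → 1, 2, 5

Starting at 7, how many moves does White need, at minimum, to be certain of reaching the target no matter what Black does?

2

A0 = {2, 6}
A1: add {5} — 5 (White) has 5→2.
A2: add {7} — 7 (Black): all of {2, 5} already in.
A3 = A2; e.g. 1 (Black) can still go to 4. Fixed point.
7 enters the attractor at level 2, so White can force the target in 2 moves from there.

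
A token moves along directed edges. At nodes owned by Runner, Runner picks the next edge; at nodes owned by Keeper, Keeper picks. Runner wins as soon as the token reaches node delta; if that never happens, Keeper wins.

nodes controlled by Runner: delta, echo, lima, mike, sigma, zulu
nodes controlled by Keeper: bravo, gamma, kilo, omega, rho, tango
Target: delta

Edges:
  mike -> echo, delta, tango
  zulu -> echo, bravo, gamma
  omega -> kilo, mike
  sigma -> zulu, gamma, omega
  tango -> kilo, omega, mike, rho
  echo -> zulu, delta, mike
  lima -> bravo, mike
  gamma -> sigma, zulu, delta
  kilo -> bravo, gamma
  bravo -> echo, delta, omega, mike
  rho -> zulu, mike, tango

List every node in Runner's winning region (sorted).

A0 = {delta}
A1: add {echo, mike} — echo (Runner) has echo→delta; mike (Runner) has mike→delta.
A2: add {lima, zulu} — zulu (Runner) has zulu→echo; lima (Runner) has lima→mike.
A3: add {sigma} — sigma (Runner) has sigma→zulu.
A4: add {gamma} — gamma (Keeper): all of {sigma, zulu, delta} already in.
A5 = A4; e.g. bravo (Keeper) can still go to omega. Fixed point.
Runner's winning region = {delta, echo, gamma, lima, mike, sigma, zulu}.

delta, echo, gamma, lima, mike, sigma, zulu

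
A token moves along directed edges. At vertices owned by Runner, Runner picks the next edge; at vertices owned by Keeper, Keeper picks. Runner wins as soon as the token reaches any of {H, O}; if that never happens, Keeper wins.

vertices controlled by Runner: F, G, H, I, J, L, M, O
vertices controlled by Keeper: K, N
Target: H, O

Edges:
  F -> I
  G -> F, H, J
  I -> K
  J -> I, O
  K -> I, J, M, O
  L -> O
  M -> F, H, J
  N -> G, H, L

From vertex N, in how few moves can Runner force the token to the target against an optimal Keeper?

A0 = {H, O}
A1: add {G, J, L, M} — G (Runner) has G→H; J (Runner) has J→O; L (Runner) has L→O; M (Runner) has M→H.
A2: add {N} — N (Keeper): all of {G, H, L} already in.
A3 = A2; e.g. F (Runner) has no edge into A2. Fixed point.
N enters the attractor at level 2, so Runner can force the target in 2 moves from there.

2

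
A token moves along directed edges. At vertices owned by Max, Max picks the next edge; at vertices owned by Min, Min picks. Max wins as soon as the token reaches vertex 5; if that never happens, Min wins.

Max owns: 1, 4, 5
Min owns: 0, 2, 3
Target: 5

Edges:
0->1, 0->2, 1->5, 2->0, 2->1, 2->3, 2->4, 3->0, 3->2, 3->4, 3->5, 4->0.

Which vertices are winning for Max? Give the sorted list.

1, 5

A0 = {5}
A1: add {1} — 1 (Max) has 1→5.
A2 = A1; e.g. 0 (Min) can still go to 2. Fixed point.
Max's winning region = {1, 5}.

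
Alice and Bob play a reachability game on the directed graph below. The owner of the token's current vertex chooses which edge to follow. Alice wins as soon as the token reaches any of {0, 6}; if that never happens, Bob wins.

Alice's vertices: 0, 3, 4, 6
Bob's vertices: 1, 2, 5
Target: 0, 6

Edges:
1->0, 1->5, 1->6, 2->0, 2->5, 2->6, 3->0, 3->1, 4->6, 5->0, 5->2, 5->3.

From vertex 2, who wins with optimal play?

A0 = {0, 6}
A1: add {3, 4} — 3 (Alice) has 3→0; 4 (Alice) has 4→6.
A2 = A1; e.g. 1 (Bob) can still go to 5. Fixed point.
2 never enters the attractor, so Bob can avoid the target forever.

Bob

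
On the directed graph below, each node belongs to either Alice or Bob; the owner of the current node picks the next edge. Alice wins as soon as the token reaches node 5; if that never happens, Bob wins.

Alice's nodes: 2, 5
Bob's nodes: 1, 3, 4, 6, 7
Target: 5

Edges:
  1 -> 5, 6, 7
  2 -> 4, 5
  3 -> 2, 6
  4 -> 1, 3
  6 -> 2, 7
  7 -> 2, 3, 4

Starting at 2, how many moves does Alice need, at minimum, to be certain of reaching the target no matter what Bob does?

A0 = {5}
A1: add {2} — 2 (Alice) has 2→5.
A2 = A1; e.g. 1 (Bob) can still go to 6. Fixed point.
2 enters the attractor at level 1, so Alice can force the target in 1 move from there.

1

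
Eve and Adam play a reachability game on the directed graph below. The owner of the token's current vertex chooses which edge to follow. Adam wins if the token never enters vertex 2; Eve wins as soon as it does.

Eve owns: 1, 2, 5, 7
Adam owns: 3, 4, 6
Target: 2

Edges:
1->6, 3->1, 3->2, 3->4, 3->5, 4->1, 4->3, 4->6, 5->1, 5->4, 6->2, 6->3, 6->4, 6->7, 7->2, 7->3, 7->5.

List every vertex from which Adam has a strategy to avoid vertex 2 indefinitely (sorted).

1, 3, 4, 5, 6

A0 = {2}
A1: add {7} — 7 (Eve) has 7→2.
A2 = A1; e.g. 1 (Eve) has no edge into A1. Fixed point.
Eve's attractor = {2, 7}; Adam avoids the target exactly from the complement.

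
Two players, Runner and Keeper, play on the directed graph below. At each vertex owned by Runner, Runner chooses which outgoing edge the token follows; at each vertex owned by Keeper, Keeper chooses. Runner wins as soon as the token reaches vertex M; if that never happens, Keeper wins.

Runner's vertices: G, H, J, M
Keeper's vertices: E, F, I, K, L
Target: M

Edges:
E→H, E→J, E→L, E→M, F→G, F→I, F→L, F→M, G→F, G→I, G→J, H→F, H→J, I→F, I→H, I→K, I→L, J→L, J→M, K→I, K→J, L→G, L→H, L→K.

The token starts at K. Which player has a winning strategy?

Keeper

A0 = {M}
A1: add {J} — J (Runner) has J→M.
A2: add {G, H} — G (Runner) has G→J; H (Runner) has H→J.
A3 = A2; e.g. E (Keeper) can still go to L. Fixed point.
K never enters the attractor, so Keeper can avoid the target forever.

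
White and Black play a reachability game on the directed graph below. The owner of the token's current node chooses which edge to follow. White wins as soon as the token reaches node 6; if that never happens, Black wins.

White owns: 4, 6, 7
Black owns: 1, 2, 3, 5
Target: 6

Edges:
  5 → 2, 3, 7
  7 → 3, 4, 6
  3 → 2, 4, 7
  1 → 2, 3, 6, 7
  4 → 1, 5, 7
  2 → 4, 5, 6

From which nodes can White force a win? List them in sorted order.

4, 6, 7

A0 = {6}
A1: add {7} — 7 (White) has 7→6.
A2: add {4} — 4 (White) has 4→7.
A3 = A2; e.g. 1 (Black) can still go to 2. Fixed point.
White's winning region = {4, 6, 7}.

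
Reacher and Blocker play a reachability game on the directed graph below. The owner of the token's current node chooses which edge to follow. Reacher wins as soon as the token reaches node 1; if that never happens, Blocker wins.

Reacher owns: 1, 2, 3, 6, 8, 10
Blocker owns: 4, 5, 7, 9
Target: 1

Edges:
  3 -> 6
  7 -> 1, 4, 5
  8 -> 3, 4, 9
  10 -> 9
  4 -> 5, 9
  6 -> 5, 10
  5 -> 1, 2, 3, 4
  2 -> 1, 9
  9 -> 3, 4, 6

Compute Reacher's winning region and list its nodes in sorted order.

1, 2

A0 = {1}
A1: add {2} — 2 (Reacher) has 2→1.
A2 = A1; e.g. 3 (Reacher) has no edge into A1. Fixed point.
Reacher's winning region = {1, 2}.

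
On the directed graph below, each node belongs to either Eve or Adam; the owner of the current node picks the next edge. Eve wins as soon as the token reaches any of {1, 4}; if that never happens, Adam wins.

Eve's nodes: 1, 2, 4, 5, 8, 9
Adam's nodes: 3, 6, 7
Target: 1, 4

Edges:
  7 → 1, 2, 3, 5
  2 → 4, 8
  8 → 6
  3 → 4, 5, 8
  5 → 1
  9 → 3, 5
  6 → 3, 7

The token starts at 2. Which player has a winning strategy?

Eve

A0 = {1, 4}
A1: add {2, 5} — 2 (Eve) has 2→4; 5 (Eve) has 5→1.
2 ∈ A1, so Eve can force the target.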